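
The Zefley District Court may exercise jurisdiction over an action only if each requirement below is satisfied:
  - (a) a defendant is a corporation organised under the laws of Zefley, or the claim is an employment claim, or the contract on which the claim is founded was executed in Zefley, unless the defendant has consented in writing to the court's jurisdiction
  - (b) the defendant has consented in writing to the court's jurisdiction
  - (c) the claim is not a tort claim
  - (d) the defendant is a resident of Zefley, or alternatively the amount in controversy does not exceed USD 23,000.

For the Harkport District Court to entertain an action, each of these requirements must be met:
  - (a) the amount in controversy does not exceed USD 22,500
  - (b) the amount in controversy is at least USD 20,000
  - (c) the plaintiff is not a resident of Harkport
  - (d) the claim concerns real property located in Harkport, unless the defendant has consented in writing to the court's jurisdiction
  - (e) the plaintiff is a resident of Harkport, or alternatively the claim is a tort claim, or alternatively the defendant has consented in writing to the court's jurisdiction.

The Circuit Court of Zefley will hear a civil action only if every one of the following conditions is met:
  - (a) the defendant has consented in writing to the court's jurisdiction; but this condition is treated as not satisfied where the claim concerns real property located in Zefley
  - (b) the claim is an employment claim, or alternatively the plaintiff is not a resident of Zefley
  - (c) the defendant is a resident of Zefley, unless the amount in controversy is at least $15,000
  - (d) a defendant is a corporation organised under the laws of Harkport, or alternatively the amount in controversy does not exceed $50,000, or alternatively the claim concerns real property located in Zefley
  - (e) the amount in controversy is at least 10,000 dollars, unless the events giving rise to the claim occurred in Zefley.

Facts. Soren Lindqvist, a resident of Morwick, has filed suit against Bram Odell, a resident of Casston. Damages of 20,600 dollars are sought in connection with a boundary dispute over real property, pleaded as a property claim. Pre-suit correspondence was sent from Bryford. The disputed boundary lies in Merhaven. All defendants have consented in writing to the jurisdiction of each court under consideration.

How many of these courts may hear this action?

The Zefley District Court:
  (a) No defendant is a corporation; the claim is a property claim, not an employment claim; no contract (and hence no place of execution) is alleged — none of the alternatives is met. However, every defendant has filed written consent, so the 'unless' proviso supplies this condition. Satisfied.
  (b) Every defendant has filed written consent. Met.
  (c) The claim is a property claim, not a tort claim. Met.
  (d) The amount in controversy is USD 20,600, within the USD 23,000 ceiling, which satisfies one of the alternatives. Met.
  → All conditions met; jurisdiction exists.
The Harkport District Court:
  (a) The amount in controversy is USD 20,600, within the $22,500 ceiling. Satisfied.
  (b) The amount in controversy is $20,600, which meets the $20,000 floor. Met.
  (c) The plaintiff resides in Morwick, which is not Harkport. Met.
  (d) The property lies in Merhaven, not Harkport. However, every defendant has filed written consent, so the 'unless' proviso supplies this condition. Condition met.
  (e) Every defendant has filed written consent, so one alternative holds. Condition met.
  → The court has jurisdiction.
The Circuit Court of Zefley:
  (a) Every defendant has filed written consent. And the carve-out is inapplicable — the property lies in Merhaven, not Zefley. Met.
  (b) The plaintiff resides in Morwick, which is not Zefley, so one alternative holds. Satisfied.
  (c) The defendant resides in Casston, not Zefley. The proviso rescues it, though: the amount in controversy is USD 20,600, which meets the $15,000 floor. Satisfied.
  (d) The amount in controversy is 20,600 dollars, within the 50,000 dollars ceiling, which satisfies one of the alternatives. Satisfied.
  (e) The amount in controversy is USD 20,600, which meets the $10,000 floor. Condition met.
  → Every requirement is satisfied — jurisdiction.
Courts with jurisdiction: the Zefley District Court, the Harkport District Court, the Circuit Court of Zefley — 3 in total.

3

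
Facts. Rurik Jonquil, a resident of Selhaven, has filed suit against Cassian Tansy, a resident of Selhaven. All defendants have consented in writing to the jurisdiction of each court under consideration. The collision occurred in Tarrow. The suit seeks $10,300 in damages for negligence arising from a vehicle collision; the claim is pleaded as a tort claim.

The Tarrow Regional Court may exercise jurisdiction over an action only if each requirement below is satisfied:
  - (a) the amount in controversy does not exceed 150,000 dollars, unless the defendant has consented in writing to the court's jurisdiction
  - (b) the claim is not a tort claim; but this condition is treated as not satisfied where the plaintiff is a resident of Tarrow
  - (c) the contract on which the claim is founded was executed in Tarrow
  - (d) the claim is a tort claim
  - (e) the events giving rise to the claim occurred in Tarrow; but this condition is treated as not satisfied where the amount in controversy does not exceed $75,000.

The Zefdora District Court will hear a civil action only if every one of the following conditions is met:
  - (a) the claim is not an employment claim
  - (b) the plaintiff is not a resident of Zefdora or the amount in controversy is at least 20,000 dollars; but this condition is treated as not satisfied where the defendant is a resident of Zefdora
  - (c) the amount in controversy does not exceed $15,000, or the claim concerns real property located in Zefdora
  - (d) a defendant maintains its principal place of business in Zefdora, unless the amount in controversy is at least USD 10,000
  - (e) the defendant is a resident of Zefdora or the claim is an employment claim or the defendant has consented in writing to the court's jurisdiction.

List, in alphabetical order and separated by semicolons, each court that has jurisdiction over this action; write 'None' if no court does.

The Tarrow Regional Court:
  (a) The amount in controversy is $10,300, within the USD 150,000 ceiling. Condition met.
  (b) The claim is a tort claim. Condition not met.
  (c) No contract (and hence no place of execution) is alleged. Not met.
  (d) The claim is a tort claim. Condition met.
  (e) The operative events occurred in Tarrow. However, the amount in controversy is $10,300, within the 75,000 dollars ceiling, which falls within the stated exception and so defeats the condition. Not met.
  → At least one condition fails; no jurisdiction.
The Zefdora District Court:
  (a) The claim is a tort claim, not an employment claim. Satisfied.
  (b) The plaintiff resides in Selhaven, which is not Zefdora, so this disjunct is met. And the carve-out is inapplicable — the defendant resides in Selhaven, not Zefdora. Satisfied.
  (c) The amount in controversy is $10,300, within the $15,000 ceiling, so one alternative holds. Condition met.
  (d) No defendant is a corporation. But the amount in controversy is 10,300 dollars, which meets the $10,000 floor, and the 'unless' clause therefore excuses the requirement. Satisfied.
  (e) Every defendant has filed written consent, which satisfies one of the alternatives. Condition met.
  → Jurisdiction lies.

the Zefdora District Court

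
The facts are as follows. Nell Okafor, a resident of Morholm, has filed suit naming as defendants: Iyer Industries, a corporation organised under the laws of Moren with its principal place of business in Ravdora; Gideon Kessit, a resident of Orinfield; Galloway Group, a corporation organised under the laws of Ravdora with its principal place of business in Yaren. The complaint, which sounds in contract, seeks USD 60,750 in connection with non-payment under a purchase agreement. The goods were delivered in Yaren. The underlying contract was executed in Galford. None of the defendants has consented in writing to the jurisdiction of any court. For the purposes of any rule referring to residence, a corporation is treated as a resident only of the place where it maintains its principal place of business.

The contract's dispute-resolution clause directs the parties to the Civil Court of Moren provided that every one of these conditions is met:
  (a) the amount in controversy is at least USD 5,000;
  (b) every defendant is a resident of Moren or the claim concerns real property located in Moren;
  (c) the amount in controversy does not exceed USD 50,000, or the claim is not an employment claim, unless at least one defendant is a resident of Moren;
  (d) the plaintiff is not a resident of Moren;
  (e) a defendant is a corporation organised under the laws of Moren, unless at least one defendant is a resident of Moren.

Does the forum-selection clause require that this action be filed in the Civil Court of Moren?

The Civil Court of Moren:
  (a) The amount in controversy is 60,750 dollars, which meets the USD 5,000 floor. Condition met.
  (b) The defendants reside as follows — Iyer Industries in Ravdora, Gideon Kessit in Orinfield, Galloway Group in Yaren — not all in Moren; the claim does not concern real property — no alternative holds. Not satisfied.
  (c) The claim is a contract claim, not an employment claim, so this disjunct is met. Met.
  (d) The plaintiff resides in Morholm, which is not Moren. Satisfied.
  (e) Iyer Industries is organised under the laws of Moren. Met.
  → Forum clause is not triggered.

No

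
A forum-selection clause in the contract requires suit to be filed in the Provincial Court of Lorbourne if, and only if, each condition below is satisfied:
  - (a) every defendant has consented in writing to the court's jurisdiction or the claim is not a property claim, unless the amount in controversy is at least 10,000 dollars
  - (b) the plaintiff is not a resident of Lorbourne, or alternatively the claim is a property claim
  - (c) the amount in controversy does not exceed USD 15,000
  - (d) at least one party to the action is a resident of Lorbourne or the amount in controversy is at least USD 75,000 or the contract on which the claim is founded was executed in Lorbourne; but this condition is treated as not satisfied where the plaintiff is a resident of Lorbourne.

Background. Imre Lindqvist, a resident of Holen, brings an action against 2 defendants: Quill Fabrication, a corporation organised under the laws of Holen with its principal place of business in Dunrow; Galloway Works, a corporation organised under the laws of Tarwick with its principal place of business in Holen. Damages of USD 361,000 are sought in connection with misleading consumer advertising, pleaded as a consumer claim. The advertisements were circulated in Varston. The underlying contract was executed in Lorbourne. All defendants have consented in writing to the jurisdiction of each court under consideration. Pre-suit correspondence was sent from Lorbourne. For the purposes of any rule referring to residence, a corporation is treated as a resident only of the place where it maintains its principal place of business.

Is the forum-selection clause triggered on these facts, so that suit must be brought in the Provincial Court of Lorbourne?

The Provincial Court of Lorbourne:
  (a) Every defendant has filed written consent — that alternative is enough. Satisfied.
  (b) The plaintiff resides in Holen, which is not Lorbourne — that alternative is enough. Met.
  (c) The amount in controversy is 361,000 dollars, above the $15,000 ceiling. Not satisfied.
  (d) The amount in controversy is 361,000 dollars, which meets the 75,000 dollars floor, so this disjunct is met. And the carve-out is inapplicable — the plaintiff resides in Holen, not Lorbourne. Met.
  → The clause does not apply.

No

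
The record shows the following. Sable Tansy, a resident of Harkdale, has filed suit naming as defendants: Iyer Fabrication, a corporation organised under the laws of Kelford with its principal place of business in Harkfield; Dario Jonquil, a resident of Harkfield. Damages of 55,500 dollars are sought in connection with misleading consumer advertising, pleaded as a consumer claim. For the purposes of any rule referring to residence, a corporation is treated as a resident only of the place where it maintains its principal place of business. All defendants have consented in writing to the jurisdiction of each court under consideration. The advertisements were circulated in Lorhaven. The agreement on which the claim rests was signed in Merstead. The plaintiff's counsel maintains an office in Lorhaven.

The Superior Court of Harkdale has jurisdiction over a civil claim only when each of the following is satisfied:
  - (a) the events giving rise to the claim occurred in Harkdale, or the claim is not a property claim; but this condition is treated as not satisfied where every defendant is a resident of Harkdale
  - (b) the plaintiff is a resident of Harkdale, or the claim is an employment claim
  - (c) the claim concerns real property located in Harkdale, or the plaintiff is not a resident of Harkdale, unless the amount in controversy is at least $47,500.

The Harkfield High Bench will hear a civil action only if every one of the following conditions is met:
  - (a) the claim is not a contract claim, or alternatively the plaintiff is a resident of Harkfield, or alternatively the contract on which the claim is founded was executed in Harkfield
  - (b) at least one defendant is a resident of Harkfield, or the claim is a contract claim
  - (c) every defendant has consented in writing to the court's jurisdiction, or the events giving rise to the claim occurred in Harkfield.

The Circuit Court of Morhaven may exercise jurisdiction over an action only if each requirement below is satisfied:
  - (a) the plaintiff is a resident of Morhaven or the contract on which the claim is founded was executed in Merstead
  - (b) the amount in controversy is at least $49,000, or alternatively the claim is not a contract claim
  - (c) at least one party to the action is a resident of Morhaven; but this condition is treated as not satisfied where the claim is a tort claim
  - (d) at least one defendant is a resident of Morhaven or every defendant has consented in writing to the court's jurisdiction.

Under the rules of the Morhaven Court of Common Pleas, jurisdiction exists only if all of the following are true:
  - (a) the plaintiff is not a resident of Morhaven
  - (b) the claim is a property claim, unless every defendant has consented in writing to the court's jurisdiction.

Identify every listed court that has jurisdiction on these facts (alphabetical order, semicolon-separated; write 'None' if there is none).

The Superior Court of Harkdale:
  (a) The claim is a consumer claim, not a property claim, so this disjunct is met. And the carve-out is inapplicable — the defendants reside as follows — Iyer Fabrication in Harkfield, Dario Jonquil in Harkfield — not all in Harkdale. Met.
  (b) The plaintiff resides in Harkdale, so one alternative holds. Met.
  (c) The claim does not concern real property; the plaintiff resides in Harkdale — no alternative holds. But the amount in controversy is $55,500, which meets the 47,500 dollars floor, and the 'unless' clause therefore excuses the requirement. Condition met.
  → The court has jurisdiction.
The Harkfield High Bench:
  (a) The claim is a consumer claim, not a contract claim, so this disjunct is met. Condition met.
  (b) Iyer Fabrication resides in Harkfield, so one alternative holds. Met.
  (c) Every defendant has filed written consent, which satisfies one of the alternatives. Satisfied.
  → Every requirement is satisfied — jurisdiction.
The Circuit Court of Morhaven:
  (a) The contract was executed in Merstead, so one alternative holds. Met.
  (b) The amount in controversy is $55,500, which meets the $49,000 floor, so one alternative holds. Condition met.
  (c) No party resides in Morhaven. Not satisfied.
  (d) Every defendant has filed written consent, which satisfies one of the alternatives. Satisfied.
  → At least one condition fails; no jurisdiction.
The Morhaven Court of Common Pleas:
  (a) The plaintiff resides in Harkdale, which is not Morhaven. Condition met.
  (b) The claim is a consumer claim, not a property claim. However, every defendant has filed written consent, so the 'unless' proviso supplies this condition. Condition met.
  → All conditions met; jurisdiction exists.

the Harkfield High Bench; the Morhaven Court of Common Pleas; the Superior Court of Harkdale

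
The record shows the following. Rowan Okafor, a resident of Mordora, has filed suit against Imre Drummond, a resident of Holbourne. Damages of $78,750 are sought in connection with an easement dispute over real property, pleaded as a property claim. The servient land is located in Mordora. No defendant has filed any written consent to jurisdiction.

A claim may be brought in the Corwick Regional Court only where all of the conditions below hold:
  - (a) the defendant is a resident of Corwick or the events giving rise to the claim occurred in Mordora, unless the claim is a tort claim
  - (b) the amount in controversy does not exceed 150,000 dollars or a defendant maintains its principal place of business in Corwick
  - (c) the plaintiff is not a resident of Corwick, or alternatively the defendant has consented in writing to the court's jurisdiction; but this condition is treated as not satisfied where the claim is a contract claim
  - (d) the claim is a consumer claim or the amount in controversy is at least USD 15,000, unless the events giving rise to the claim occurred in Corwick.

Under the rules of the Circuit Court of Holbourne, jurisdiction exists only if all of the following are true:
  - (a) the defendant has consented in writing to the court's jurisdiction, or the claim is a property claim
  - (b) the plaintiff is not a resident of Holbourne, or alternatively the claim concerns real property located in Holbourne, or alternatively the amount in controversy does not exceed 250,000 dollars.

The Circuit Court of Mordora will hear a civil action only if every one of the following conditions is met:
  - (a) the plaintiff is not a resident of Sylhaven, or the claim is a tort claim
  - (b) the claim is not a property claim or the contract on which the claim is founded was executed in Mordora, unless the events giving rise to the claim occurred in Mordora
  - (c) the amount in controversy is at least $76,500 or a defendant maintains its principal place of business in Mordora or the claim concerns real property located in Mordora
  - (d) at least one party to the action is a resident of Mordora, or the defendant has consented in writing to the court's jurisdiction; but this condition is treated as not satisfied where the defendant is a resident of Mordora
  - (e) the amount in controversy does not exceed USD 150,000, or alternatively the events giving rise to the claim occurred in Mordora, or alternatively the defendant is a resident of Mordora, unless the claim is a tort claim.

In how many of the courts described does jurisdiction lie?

The Corwick Regional Court:
  (a) The operative events occurred in Mordora, so this disjunct is met. Met.
  (b) The amount in controversy is 78,750 dollars, within the 150,000 dollars ceiling, so this disjunct is met. Condition met.
  (c) The plaintiff resides in Mordora, which is not Corwick — that alternative is enough. And the carve-out is inapplicable — the claim is a property claim, not a contract claim. Condition met.
  (d) The amount in controversy is $78,750, which meets the 15,000 dollars floor, so one alternative holds. Condition met.
  → The court has jurisdiction.
The Circuit Court of Holbourne:
  (a) The claim is a property claim, so this disjunct is met. Satisfied.
  (b) The plaintiff resides in Mordora, which is not Holbourne, which satisfies one of the alternatives. Satisfied.
  → The court has jurisdiction.
The Circuit Court of Mordora:
  (a) The plaintiff resides in Mordora, which is not Sylhaven — that alternative is enough. Condition met.
  (b) The claim is a property claim; no contract (and hence no place of execution) is alleged — none of the alternatives is met. But the operative events occurred in Mordora, and the 'unless' clause therefore excuses the requirement. Condition met.
  (c) The amount in controversy is $78,750, which meets the 76,500 dollars floor, which satisfies one of the alternatives. Met.
  (d) Rowan Okafor resides in Mordora — that alternative is enough. And the carve-out is inapplicable — the defendant resides in Holbourne, not Mordora. Satisfied.
  (e) The amount in controversy is 78,750 dollars, within the USD 150,000 ceiling, so this disjunct is met. Condition met.
  → Jurisdiction lies.
Courts with jurisdiction: the Corwick Regional Court, the Circuit Court of Holbourne, the Circuit Court of Mordora — 3 in total.

3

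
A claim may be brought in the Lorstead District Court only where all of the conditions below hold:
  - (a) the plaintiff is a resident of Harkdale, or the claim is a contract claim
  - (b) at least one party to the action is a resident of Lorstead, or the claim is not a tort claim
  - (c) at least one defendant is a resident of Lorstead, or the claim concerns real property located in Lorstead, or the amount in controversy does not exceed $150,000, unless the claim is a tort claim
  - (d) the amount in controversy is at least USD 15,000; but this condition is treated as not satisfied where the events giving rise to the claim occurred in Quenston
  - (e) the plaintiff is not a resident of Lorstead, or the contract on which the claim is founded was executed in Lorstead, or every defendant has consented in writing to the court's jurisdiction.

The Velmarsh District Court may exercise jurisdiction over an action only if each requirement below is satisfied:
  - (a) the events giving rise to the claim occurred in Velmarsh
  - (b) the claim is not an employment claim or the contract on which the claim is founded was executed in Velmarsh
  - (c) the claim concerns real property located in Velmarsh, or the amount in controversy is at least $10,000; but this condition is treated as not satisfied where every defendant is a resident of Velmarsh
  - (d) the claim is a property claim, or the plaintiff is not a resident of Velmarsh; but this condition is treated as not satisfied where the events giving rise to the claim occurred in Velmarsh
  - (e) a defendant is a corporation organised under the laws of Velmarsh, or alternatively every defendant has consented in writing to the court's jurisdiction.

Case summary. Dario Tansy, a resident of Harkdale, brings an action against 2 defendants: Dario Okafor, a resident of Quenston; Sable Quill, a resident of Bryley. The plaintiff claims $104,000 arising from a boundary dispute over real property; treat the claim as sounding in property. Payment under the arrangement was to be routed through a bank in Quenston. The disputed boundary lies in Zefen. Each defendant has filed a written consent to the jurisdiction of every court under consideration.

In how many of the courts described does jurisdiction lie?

1

The Lorstead District Court:
  (a) The plaintiff resides in Harkdale, so this disjunct is met. Satisfied.
  (b) The claim is a property claim, not a tort claim, so one alternative holds. Satisfied.
  (c) The amount in controversy is $104,000, within the USD 150,000 ceiling, which satisfies one of the alternatives. Met.
  (d) The amount in controversy is 104,000 dollars, which meets the 15,000 dollars floor. The exception is not triggered, since the operative events occurred in Zefen, not Quenston. Met.
  (e) The plaintiff resides in Harkdale, which is not Lorstead, so this disjunct is met. Met.
  → All conditions met; jurisdiction exists.
The Velmarsh District Court:
  (a) The operative events occurred in Zefen, not Velmarsh. Not satisfied.
  (b) The claim is a property claim, not an employment claim, so one alternative holds. Condition met.
  (c) The amount in controversy is $104,000, which meets the $10,000 floor, which satisfies one of the alternatives. And the carve-out is inapplicable — the defendants reside as follows — Dario Okafor in Quenston, Sable Quill in Bryley — not all in Velmarsh. Satisfied.
  (d) The claim is a property claim — that alternative is enough. And the carve-out is inapplicable — the operative events occurred in Zefen, not Velmarsh. Satisfied.
  (e) Every defendant has filed written consent, so one alternative holds. Condition met.
  → The court lacks jurisdiction.
Courts with jurisdiction: the Lorstead District Court — 1 in total.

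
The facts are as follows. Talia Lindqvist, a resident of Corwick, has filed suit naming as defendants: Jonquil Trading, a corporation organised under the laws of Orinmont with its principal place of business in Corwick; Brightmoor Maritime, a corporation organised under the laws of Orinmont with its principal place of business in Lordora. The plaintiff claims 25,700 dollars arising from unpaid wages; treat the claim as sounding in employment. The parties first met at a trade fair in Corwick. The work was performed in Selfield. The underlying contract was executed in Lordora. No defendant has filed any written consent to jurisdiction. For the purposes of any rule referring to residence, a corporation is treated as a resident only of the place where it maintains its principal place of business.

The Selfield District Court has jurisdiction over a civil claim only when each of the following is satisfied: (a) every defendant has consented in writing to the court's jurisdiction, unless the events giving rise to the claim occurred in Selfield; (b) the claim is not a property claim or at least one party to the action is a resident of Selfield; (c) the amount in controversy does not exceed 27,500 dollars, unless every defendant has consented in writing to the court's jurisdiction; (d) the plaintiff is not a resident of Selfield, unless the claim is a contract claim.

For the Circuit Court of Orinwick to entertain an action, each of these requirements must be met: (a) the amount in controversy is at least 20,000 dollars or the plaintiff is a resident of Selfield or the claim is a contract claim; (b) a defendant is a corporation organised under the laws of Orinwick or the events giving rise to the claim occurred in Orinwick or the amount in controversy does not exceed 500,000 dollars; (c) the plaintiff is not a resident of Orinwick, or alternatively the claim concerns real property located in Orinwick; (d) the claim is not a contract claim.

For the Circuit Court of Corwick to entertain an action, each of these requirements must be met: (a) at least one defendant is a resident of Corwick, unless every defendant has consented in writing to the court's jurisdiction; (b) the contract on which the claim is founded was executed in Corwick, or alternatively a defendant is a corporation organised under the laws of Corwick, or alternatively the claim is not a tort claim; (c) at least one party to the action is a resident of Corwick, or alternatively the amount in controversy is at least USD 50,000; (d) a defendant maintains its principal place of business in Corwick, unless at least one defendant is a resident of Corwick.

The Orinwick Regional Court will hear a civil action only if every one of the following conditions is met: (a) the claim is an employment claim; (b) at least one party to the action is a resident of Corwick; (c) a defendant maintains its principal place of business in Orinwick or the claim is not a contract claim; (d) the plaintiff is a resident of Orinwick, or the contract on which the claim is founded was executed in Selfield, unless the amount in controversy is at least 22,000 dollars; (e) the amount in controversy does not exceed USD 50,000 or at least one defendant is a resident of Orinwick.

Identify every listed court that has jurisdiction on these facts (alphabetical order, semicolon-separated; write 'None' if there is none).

The Selfield District Court:
  (a) No such written consent has been filed. But the operative events occurred in Selfield, and the 'unless' clause therefore excuses the requirement. Satisfied.
  (b) The claim is an employment claim, not a property claim — that alternative is enough. Satisfied.
  (c) The amount in controversy is 25,700 dollars, within the 27,500 dollars ceiling. Met.
  (d) The plaintiff resides in Corwick, which is not Selfield. Condition met.
  → Jurisdiction lies.
The Circuit Court of Orinwick:
  (a) The amount in controversy is 25,700 dollars, which meets the USD 20,000 floor — that alternative is enough. Satisfied.
  (b) The amount in controversy is $25,700, within the 500,000 dollars ceiling, so one alternative holds. Satisfied.
  (c) The plaintiff resides in Corwick, which is not Orinwick, so this disjunct is met. Satisfied.
  (d) The claim is an employment claim, not a contract claim. Condition met.
  → All conditions met; jurisdiction exists.
The Circuit Court of Corwick:
  (a) Jonquil Trading resides in Corwick. Satisfied.
  (b) The claim is an employment claim, not a tort claim, so one alternative holds. Met.
  (c) Talia Lindqvist resides in Corwick — that alternative is enough. Met.
  (d) Jonquil Trading has its principal place of business in Corwick. Met.
  → Jurisdiction lies.
The Orinwick Regional Court:
  (a) The claim is an employment claim. Met.
  (b) Talia Lindqvist resides in Corwick. Satisfied.
  (c) The claim is an employment claim, not a contract claim, which satisfies one of the alternatives. Condition met.
  (d) The plaintiff resides in Corwick, not Orinwick; the contract was executed in Lordora, not Selfield — no alternative holds. The proviso rescues it, though: the amount in controversy is 25,700 dollars, which meets the $22,000 floor. Satisfied.
  (e) The amount in controversy is $25,700, within the 50,000 dollars ceiling — that alternative is enough. Condition met.
  → Jurisdiction lies.

the Circuit Court of Corwick; the Circuit Court of Orinwick; the Orinwick Regional Court; the Selfield District Court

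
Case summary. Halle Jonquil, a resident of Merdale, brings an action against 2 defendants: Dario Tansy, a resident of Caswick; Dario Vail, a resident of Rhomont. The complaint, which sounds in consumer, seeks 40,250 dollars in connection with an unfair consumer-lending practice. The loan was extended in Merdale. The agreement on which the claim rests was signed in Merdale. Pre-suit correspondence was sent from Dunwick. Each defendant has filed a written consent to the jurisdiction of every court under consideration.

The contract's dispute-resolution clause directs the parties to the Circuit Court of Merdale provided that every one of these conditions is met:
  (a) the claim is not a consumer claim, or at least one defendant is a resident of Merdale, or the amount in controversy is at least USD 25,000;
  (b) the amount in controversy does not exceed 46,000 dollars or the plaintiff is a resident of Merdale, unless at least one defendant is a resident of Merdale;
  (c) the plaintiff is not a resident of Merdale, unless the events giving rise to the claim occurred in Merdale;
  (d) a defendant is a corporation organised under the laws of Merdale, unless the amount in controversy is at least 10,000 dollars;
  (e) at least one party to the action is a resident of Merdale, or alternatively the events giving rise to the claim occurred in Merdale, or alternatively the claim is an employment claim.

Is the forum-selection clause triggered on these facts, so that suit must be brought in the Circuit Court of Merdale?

The Circuit Court of Merdale:
  (a) The amount in controversy is $40,250, which meets the 25,000 dollars floor, which satisfies one of the alternatives. Satisfied.
  (b) The amount in controversy is $40,250, within the USD 46,000 ceiling, so one alternative holds. Met.
  (c) The plaintiff resides in Merdale. However, the operative events occurred in Merdale, so the 'unless' proviso supplies this condition. Condition met.
  (d) No defendant is a corporation. But the amount in controversy is $40,250, which meets the USD 10,000 floor, and the 'unless' clause therefore excuses the requirement. Met.
  (e) Halle Jonquil resides in Merdale, so one alternative holds. Met.
  → The clause applies.

Yes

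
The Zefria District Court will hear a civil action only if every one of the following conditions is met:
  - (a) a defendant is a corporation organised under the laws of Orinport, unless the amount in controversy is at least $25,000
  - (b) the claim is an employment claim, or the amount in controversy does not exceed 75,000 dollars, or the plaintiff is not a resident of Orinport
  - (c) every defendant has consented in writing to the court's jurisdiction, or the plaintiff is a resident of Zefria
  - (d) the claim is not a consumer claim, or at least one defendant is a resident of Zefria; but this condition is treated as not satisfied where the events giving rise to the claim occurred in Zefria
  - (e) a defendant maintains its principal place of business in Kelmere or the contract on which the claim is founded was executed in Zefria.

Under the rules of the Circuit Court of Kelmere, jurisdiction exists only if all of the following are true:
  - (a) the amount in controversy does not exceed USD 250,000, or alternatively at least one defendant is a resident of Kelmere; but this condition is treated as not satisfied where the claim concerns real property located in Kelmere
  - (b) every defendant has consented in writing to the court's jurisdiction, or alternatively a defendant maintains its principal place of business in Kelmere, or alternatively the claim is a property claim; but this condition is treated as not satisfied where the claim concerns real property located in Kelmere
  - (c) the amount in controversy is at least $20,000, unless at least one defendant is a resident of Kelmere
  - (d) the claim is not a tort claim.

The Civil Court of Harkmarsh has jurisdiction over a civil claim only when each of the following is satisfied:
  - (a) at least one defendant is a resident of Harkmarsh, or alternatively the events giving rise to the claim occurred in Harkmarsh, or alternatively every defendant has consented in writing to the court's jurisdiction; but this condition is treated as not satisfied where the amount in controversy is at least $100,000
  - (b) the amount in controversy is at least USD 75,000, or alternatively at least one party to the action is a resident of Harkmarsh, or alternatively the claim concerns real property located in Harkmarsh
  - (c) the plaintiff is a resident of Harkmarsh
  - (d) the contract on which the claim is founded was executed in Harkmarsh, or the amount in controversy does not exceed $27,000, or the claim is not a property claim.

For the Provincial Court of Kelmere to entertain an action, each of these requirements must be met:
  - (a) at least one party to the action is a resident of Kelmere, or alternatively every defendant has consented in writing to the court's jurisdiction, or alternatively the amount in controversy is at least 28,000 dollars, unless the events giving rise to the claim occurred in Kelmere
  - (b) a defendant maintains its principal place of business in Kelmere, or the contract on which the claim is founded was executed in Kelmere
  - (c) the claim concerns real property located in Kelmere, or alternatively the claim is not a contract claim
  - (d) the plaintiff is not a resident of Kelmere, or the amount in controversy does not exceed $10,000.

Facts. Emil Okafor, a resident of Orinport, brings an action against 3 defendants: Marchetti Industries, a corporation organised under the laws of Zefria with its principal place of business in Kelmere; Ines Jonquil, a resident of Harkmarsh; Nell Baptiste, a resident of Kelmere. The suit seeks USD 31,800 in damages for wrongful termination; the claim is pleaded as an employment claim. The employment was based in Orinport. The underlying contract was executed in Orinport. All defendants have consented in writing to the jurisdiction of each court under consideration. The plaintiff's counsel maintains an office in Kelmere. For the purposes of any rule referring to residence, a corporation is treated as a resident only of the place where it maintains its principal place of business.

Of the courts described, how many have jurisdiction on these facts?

The Zefria District Court:
  (a) The corporate defendant(s) are organised in Zefria, not Orinport. The proviso rescues it, though: the amount in controversy is $31,800, which meets the $25,000 floor. Satisfied.
  (b) The claim is an employment claim, which satisfies one of the alternatives. Condition met.
  (c) Every defendant has filed written consent, so one alternative holds. Satisfied.
  (d) The claim is an employment claim, not a consumer claim, so one alternative holds. The carve-out does not apply: the operative events occurred in Orinport, not Zefria. Met.
  (e) Marchetti Industries has its principal place of business in Kelmere, so this disjunct is met. Met.
  → Jurisdiction lies.
The Circuit Court of Kelmere:
  (a) The amount in controversy is 31,800 dollars, within the $250,000 ceiling — that alternative is enough. The carve-out does not apply: the claim does not concern real property. Met.
  (b) Every defendant has filed written consent — that alternative is enough. The carve-out does not apply: the claim does not concern real property. Condition met.
  (c) The amount in controversy is $31,800, which meets the 20,000 dollars floor. Met.
  (d) The claim is an employment claim, not a tort claim. Condition met.
  → Jurisdiction lies.
The Civil Court of Harkmarsh:
  (a) Ines Jonquil resides in Harkmarsh, so one alternative holds. And the carve-out is inapplicable — the amount in controversy is $31,800, below the USD 100,000 floor. Satisfied.
  (b) Ines Jonquil resides in Harkmarsh — that alternative is enough. Condition met.
  (c) The plaintiff resides in Orinport, not Harkmarsh. Not met.
  (d) The claim is an employment claim, not a property claim, which satisfies one of the alternatives. Condition met.
  → Not every requirement is met — no jurisdiction.
The Provincial Court of Kelmere:
  (a) Marchetti Industries resides in Kelmere — that alternative is enough. Condition met.
  (b) Marchetti Industries has its principal place of business in Kelmere, so one alternative holds. Met.
  (c) The claim is an employment claim, not a contract claim, so this disjunct is met. Condition met.
  (d) The plaintiff resides in Orinport, which is not Kelmere, so one alternative holds. Satisfied.
  → Jurisdiction lies.
Courts with jurisdiction: the Zefria District Court, the Circuit Court of Kelmere, the Provincial Court of Kelmere — 3 in total.

3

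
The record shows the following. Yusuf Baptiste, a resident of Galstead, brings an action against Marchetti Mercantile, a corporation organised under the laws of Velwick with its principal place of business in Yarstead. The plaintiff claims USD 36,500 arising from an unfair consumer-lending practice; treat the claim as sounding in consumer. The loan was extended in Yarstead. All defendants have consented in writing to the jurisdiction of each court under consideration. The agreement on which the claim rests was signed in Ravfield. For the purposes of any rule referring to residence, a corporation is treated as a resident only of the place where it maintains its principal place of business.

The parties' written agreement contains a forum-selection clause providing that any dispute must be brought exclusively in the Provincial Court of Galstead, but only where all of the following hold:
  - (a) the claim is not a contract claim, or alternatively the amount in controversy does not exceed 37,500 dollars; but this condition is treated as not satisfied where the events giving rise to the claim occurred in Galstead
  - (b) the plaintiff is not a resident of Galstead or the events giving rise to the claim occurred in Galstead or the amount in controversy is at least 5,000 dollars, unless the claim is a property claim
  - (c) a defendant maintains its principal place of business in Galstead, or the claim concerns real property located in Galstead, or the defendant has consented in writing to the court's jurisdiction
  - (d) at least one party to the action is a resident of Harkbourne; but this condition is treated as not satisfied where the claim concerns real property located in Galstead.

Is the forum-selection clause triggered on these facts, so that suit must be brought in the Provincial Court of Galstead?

The Provincial Court of Galstead:
  (a) The claim is a consumer claim, not a contract claim, so one alternative holds. And the carve-out is inapplicable — the operative events occurred in Yarstead, not Galstead. Satisfied.
  (b) The amount in controversy is USD 36,500, which meets the $5,000 floor, so one alternative holds. Met.
  (c) Every defendant has filed written consent, so one alternative holds. Met.
  (d) No party resides in Harkbourne. Fails.
  → The clause does not apply.

No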